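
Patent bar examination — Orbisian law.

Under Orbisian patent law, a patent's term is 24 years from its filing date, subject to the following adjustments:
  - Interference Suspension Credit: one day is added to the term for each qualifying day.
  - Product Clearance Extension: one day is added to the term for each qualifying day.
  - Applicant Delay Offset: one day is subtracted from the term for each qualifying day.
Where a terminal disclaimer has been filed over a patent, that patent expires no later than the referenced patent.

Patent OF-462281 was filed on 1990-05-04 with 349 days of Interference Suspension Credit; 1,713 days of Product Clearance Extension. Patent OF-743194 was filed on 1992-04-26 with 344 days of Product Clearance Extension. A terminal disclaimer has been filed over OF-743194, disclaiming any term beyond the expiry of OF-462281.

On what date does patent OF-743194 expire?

Natural term of OF-743194:
  Base: filing + 24 years → 26 April 2016.
  Product Clearance Extension: +344 days → 5 April 2017.
Expiry of referenced patent OF-462281:
  Base: filing + 24 years → 4 May 2014.
  Interference Suspension Credit: +349 days → 18 April 2015.
  Product Clearance Extension: +1713 days → 26 December 2019.
Terminal disclaimer: OF-743194 expires on the earlier of 5 April 2017 and 26 December 2019.

2017-04-05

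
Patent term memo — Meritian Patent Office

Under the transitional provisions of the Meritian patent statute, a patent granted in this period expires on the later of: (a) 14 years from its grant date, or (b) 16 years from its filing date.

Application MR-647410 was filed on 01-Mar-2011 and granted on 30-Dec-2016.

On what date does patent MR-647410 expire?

(a) grant + 14 years → 30 December 2030.
(b) filing + 16 years → 1 March 2027.
Later of the two: 30 December 2030.

2030-12-30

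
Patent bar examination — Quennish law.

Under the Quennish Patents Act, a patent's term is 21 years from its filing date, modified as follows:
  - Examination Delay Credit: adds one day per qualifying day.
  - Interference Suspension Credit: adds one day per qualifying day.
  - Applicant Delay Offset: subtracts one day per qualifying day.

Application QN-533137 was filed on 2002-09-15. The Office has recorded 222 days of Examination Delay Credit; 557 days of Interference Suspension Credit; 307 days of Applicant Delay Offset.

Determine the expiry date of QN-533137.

Base term: filing date + 21 years → 15 September 2023.
Examination Delay Credit: +222 days → 24 April 2024.
Interference Suspension Credit: +557 days → 2 November 2025.
Applicant Delay Offset: −307 days → 30 December 2024.

2024-12-30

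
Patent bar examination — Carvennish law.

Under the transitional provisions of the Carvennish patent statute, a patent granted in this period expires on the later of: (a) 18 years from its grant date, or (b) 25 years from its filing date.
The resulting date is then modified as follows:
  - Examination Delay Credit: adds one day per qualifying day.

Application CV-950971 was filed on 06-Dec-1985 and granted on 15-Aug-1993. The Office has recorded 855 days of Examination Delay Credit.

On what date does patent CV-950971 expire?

(a) grant + 18 years → 15 August 2011.
(b) filing + 25 years → 6 December 2010.
Later of the two: 15 August 2011.
Examination Delay Credit: +855 days → 17 December 2013.

2013-12-17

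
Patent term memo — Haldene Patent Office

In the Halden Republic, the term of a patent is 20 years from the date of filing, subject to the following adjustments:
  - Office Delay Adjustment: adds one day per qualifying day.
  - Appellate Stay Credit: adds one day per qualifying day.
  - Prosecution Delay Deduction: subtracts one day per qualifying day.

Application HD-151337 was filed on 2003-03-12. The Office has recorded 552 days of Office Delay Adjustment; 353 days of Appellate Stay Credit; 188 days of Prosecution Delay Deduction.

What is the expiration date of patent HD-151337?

Base term: filing date + 20 years → 12 March 2023.
Office Delay Adjustment: +552 days → 14 September 2024.
Appellate Stay Credit: +353 days → 2 September 2025.
Prosecution Delay Deduction: −188 days → 26 February 2025.

February 26, 2025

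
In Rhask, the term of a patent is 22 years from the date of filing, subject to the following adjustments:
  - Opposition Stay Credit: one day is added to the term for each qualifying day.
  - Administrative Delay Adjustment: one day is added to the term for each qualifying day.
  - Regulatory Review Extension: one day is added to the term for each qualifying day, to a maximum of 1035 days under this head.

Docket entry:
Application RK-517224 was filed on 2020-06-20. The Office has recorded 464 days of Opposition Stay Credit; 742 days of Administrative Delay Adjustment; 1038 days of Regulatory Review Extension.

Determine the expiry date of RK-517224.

2048-08-08

Base term: filing date + 22 years → 20 June 2042.
Opposition Stay Credit: +464 days → 27 September 2043.
Administrative Delay Adjustment: +742 days → 8 October 2045.
Regulatory Review Extension: 1038 days claimed exceeds the 1035-day cap, so +1035 days → 8 August 2048.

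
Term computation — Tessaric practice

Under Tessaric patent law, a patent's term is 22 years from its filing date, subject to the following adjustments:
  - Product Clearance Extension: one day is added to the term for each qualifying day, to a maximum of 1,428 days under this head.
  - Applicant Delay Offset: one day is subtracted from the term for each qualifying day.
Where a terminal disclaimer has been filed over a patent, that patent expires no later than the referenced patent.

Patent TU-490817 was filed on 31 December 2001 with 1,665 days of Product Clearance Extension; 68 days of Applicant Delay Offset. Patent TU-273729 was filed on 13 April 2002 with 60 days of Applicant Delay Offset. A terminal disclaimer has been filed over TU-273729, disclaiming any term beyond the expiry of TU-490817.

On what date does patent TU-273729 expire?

February 13, 2024

Natural term of TU-273729:
  Base: filing + 22 years → 13 April 2024.
  Applicant Delay Offset: −60 days → 13 February 2024.
Expiry of referenced patent TU-490817:
  Base: filing + 22 years → 31 December 2023.
  Product Clearance Extension: 1665 days claimed exceeds the 1428-day cap, so +1428 days → 28 November 2027.
  Applicant Delay Offset: −68 days → 21 September 2027.
Terminal disclaimer: TU-273729 expires on the earlier of 13 February 2024 and 21 September 2027.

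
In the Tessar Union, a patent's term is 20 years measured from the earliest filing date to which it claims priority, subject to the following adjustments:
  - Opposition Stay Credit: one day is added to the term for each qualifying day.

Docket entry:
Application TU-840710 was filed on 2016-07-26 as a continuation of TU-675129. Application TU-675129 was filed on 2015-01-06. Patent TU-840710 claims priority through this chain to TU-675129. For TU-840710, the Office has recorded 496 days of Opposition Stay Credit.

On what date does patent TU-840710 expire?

Earliest priority filing: 6 January 2015.
Base term: 6 January 2015 + 20 years → 6 January 2035.
Opposition Stay Credit: +496 days → 16 May 2036.

2036-05-16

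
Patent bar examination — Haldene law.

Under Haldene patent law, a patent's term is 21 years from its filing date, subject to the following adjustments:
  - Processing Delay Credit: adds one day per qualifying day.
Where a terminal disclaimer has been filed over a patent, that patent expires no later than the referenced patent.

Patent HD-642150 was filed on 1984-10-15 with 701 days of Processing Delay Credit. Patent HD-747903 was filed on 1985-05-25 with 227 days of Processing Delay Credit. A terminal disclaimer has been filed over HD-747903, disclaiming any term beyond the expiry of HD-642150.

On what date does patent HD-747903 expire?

2007-01-07

Natural term of HD-747903:
  Base: filing + 21 years → 25 May 2006.
  Processing Delay Credit: +227 days → 7 January 2007.
Expiry of referenced patent HD-642150:
  Base: filing + 21 years → 15 October 2005.
  Processing Delay Credit: +701 days → 16 September 2007.
Terminal disclaimer: HD-747903 expires on the earlier of 7 January 2007 and 16 September 2007.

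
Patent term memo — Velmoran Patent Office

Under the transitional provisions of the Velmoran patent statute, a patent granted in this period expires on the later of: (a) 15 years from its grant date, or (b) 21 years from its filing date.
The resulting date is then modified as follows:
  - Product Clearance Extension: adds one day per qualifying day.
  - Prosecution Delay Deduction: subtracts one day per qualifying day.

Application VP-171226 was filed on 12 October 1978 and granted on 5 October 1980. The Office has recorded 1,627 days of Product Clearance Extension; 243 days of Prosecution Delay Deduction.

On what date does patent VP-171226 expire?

2003-07-27

(a) grant + 15 years → 5 October 1995.
(b) filing + 21 years → 12 October 1999.
Later of the two: 12 October 1999.
Product Clearance Extension: +1627 days → 26 March 2004.
Prosecution Delay Deduction: −243 days → 27 July 2003.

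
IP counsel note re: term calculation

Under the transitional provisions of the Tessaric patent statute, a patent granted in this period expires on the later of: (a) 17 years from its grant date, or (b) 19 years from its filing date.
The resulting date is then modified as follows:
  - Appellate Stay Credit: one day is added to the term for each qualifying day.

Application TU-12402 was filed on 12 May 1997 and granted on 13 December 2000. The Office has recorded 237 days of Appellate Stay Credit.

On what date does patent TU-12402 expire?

(a) grant + 17 years → 13 December 2017.
(b) filing + 19 years → 12 May 2016.
Later of the two: 13 December 2017.
Appellate Stay Credit: +237 days → 7 August 2018.

August 7, 2018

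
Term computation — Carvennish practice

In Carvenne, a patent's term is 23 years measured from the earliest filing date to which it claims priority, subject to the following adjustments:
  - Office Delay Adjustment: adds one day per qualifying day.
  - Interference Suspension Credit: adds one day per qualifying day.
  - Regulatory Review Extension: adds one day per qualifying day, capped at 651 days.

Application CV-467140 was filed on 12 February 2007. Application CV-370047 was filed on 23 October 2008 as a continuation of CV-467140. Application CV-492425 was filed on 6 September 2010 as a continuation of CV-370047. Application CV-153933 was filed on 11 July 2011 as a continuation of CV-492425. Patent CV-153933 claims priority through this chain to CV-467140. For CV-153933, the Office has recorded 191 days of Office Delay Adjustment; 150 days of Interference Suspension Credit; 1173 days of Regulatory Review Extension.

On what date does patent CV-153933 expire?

Earliest priority filing: 12 February 2007.
Base term: 12 February 2007 + 23 years → 12 February 2030.
Office Delay Adjustment: +191 days → 22 August 2030.
Interference Suspension Credit: +150 days → 19 January 2031.
Regulatory Review Extension: 1173 days claimed exceeds the 651-day cap, so +651 days → 31 October 2032.

2032-10-31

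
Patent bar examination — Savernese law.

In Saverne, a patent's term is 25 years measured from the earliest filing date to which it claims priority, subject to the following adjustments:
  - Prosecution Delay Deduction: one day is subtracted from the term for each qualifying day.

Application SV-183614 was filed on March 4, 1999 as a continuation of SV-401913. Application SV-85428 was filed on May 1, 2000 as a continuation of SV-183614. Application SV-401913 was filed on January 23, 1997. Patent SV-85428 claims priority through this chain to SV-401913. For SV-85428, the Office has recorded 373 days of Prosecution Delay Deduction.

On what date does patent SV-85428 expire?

Earliest priority filing: 23 January 1997.
Base term: 23 January 1997 + 25 years → 23 January 2022.
Prosecution Delay Deduction: −373 days → 15 January 2021.

January 15, 2021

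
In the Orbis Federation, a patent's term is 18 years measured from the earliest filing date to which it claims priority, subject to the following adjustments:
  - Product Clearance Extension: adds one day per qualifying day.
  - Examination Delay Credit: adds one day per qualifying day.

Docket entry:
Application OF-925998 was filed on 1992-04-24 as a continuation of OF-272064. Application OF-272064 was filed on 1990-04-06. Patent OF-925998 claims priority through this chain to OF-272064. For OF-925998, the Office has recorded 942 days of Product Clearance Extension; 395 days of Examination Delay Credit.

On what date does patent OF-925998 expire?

Earliest priority filing: 6 April 1990.
Base term: 6 April 1990 + 18 years → 6 April 2008.
Product Clearance Extension: +942 days → 4 November 2010.
Examination Delay Credit: +395 days → 4 December 2011.

2011-12-04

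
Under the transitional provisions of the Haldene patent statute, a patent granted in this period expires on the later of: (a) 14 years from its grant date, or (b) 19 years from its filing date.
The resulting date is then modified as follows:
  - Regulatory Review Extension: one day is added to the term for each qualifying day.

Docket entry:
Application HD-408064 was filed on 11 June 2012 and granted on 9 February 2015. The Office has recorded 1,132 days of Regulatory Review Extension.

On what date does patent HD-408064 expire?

(a) grant + 14 years → 9 February 2029.
(b) filing + 19 years → 11 June 2031.
Later of the two: 11 June 2031.
Regulatory Review Extension: +1132 days → 17 July 2034.

2034-07-17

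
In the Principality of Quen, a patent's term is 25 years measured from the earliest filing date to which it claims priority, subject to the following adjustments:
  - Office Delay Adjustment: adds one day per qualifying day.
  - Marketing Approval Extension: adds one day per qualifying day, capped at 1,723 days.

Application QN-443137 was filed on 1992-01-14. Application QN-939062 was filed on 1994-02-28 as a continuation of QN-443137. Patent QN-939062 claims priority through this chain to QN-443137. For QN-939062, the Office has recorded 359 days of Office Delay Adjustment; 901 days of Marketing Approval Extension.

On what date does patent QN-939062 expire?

2020-06-27

Earliest priority filing: 14 January 1992.
Base term: 14 January 1992 + 25 years → 14 January 2017.
Office Delay Adjustment: +359 days → 8 January 2018.
Marketing Approval Extension: 901 days (within the 1723-day cap) → +901 days → 27 June 2020.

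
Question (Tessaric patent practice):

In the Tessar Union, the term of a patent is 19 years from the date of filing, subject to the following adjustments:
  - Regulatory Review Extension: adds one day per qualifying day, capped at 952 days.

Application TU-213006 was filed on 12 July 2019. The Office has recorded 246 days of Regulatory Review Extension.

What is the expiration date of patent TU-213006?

Base term: filing date + 19 years → 12 July 2038.
Regulatory Review Extension: 246 days (within the 952-day cap) → +246 days → 15 March 2039.

March 15, 2039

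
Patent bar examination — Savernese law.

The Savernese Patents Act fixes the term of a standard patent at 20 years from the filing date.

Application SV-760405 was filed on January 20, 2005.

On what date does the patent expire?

2025-01-20

Filing date + 20 years → 20 January 2025.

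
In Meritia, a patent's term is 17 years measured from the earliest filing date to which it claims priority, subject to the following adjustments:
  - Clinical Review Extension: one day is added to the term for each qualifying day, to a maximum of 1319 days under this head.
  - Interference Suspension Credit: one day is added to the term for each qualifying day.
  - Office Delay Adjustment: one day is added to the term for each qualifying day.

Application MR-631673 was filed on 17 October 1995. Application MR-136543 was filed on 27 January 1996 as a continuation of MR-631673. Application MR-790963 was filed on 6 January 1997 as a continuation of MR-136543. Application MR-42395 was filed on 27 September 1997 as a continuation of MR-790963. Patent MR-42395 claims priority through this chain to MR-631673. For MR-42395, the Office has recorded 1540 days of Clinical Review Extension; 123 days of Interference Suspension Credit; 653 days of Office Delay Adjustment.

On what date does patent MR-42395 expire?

Earliest priority filing: 17 October 1995.
Base term: 17 October 1995 + 17 years → 17 October 2012.
Clinical Review Extension: 1540 days claimed exceeds the 1319-day cap, so +1319 days → 28 May 2016.
Interference Suspension Credit: +123 days → 28 September 2016.
Office Delay Adjustment: +653 days → 13 July 2018.

July 13, 2018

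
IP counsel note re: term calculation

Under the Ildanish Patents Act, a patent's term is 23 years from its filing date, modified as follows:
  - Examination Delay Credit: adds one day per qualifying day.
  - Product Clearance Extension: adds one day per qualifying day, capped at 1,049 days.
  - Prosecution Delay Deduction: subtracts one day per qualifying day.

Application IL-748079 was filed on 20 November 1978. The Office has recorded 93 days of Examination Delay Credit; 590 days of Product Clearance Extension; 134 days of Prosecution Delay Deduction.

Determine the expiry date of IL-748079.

Base term: filing date + 23 years → 20 November 2001.
Examination Delay Credit: +93 days → 21 February 2002.
Product Clearance Extension: 590 days (within the 1049-day cap) → +590 days → 4 October 2003.
Prosecution Delay Deduction: −134 days → 23 May 2003.

May 23, 2003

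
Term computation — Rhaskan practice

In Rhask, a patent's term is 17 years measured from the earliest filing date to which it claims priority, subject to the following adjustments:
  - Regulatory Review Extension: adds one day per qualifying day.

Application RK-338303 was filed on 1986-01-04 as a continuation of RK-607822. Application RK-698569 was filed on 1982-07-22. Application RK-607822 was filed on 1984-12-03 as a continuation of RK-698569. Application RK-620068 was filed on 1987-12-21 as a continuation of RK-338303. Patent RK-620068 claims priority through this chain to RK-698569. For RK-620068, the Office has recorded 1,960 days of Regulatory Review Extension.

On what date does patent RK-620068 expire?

December 2, 2004

Earliest priority filing: 22 July 1982.
Base term: 22 July 1982 + 17 years → 22 July 1999.
Regulatory Review Extension: +1960 days → 2 December 2004.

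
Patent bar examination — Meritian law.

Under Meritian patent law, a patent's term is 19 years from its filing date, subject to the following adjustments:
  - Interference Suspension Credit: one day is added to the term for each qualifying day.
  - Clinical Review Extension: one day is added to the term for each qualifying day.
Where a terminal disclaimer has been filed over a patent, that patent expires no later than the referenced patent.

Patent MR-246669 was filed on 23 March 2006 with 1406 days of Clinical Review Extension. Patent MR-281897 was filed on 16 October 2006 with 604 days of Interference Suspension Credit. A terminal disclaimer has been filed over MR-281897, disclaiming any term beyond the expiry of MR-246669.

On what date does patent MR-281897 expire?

Natural term of MR-281897:
  Base: filing + 19 years → 16 October 2025.
  Interference Suspension Credit: +604 days → 12 June 2027.
Expiry of referenced patent MR-246669:
  Base: filing + 19 years → 23 March 2025.
  Clinical Review Extension: +1406 days → 27 January 2029.
Terminal disclaimer: MR-281897 expires on the earlier of 12 June 2027 and 27 January 2029.

2027-06-12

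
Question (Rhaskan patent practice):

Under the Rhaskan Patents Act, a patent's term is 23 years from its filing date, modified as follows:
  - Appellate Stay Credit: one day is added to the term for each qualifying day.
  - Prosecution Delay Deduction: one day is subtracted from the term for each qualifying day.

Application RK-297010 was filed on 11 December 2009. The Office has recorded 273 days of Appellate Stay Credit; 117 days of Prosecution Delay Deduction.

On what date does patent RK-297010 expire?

2033-05-16

Base term: filing date + 23 years → 11 December 2032.
Appellate Stay Credit: +273 days → 10 September 2033.
Prosecution Delay Deduction: −117 days → 16 May 2033.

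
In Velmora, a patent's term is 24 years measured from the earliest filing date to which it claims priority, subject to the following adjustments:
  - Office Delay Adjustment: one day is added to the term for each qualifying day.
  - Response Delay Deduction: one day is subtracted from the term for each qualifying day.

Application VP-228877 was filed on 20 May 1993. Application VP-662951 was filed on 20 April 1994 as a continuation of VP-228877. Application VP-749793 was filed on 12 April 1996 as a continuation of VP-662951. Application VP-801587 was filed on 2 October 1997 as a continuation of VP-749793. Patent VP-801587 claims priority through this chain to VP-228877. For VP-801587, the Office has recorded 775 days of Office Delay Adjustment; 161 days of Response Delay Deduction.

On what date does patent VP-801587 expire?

2019-01-24

Earliest priority filing: 20 May 1993.
Base term: 20 May 1993 + 24 years → 20 May 2017.
Office Delay Adjustment: +775 days → 4 July 2019.
Response Delay Deduction: −161 days → 24 January 2019.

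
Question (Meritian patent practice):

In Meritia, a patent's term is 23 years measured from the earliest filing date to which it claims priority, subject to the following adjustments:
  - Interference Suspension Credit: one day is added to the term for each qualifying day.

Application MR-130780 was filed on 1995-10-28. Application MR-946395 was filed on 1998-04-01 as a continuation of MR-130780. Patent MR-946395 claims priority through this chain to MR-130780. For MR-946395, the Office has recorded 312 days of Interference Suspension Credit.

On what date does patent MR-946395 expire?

Earliest priority filing: 28 October 1995.
Base term: 28 October 1995 + 23 years → 28 October 2018.
Interference Suspension Credit: +312 days → 5 September 2019.

September 5, 2019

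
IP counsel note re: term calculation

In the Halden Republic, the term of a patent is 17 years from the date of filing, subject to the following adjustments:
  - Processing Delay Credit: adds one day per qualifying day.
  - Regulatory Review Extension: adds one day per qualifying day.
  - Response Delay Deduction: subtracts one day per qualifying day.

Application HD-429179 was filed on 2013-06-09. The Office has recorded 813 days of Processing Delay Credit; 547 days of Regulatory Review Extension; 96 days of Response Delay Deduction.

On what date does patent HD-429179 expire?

Base term: filing date + 17 years → 9 June 2030.
Processing Delay Credit: +813 days → 30 August 2032.
Regulatory Review Extension: +547 days → 28 February 2034.
Response Delay Deduction: −96 days → 24 November 2033.

November 24, 2033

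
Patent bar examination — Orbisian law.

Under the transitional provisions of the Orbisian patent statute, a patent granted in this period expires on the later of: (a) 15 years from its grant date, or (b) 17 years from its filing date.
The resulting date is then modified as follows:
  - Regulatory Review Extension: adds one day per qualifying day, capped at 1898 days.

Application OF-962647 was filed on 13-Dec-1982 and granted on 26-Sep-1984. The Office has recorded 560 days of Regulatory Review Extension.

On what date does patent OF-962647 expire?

June 25, 2001

(a) grant + 15 years → 26 September 1999.
(b) filing + 17 years → 13 December 1999.
Later of the two: 13 December 1999.
Regulatory Review Extension: 560 days (within the 1898-day cap) → +560 days → 25 June 2001.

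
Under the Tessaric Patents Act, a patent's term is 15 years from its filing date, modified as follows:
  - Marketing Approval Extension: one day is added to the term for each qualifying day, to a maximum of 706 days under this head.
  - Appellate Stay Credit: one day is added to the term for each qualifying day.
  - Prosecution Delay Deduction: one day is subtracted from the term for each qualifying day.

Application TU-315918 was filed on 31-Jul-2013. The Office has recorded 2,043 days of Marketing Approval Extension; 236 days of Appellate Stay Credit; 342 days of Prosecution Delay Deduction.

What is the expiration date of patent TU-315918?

Base term: filing date + 15 years → 31 July 2028.
Marketing Approval Extension: 2043 days claimed exceeds the 706-day cap, so +706 days → 7 July 2030.
Appellate Stay Credit: +236 days → 28 February 2031.
Prosecution Delay Deduction: −342 days → 23 March 2030.

2030-03-23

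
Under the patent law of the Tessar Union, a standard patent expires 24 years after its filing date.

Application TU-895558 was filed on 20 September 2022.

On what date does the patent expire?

Filing date + 24 years → 20 September 2046.

September 20, 2046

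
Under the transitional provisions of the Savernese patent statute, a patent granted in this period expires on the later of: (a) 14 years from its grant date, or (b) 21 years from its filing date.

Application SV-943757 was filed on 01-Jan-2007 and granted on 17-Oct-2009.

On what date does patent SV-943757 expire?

(a) grant + 14 years → 17 October 2023.
(b) filing + 21 years → 1 January 2028.
Later of the two: 1 January 2028.

2028-01-01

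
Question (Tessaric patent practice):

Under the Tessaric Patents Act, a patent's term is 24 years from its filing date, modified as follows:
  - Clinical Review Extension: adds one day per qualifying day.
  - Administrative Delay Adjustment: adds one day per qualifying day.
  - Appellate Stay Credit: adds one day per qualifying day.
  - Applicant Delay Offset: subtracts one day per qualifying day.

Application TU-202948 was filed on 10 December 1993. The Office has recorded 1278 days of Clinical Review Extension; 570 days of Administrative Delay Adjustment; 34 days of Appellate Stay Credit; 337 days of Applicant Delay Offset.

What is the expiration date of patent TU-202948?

2022-03-04

Base term: filing date + 24 years → 10 December 2017.
Clinical Review Extension: +1278 days → 10 June 2021.
Administrative Delay Adjustment: +570 days → 1 January 2023.
Appellate Stay Credit: +34 days → 4 February 2023.
Applicant Delay Offset: −337 days → 4 March 2022.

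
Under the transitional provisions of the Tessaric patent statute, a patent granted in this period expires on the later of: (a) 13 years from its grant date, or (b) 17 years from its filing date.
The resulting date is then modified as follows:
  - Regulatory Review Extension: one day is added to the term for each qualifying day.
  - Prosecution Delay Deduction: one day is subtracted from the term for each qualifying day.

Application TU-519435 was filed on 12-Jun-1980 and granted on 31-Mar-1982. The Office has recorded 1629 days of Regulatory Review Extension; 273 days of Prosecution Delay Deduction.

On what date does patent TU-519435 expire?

(a) grant + 13 years → 31 March 1995.
(b) filing + 17 years → 12 June 1997.
Later of the two: 12 June 1997.
Regulatory Review Extension: +1629 days → 27 November 2001.
Prosecution Delay Deduction: −273 days → 27 February 2001.

February 27, 2001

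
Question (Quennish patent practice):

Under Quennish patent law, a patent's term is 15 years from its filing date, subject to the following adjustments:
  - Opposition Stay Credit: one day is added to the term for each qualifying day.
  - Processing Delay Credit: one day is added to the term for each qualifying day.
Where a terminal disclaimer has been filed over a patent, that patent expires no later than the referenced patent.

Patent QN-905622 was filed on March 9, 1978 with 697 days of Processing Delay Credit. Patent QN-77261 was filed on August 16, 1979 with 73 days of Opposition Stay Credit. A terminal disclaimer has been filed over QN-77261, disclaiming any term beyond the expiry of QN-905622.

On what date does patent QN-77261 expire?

October 28, 1994

Natural term of QN-77261:
  Base: filing + 15 years → 16 August 1994.
  Opposition Stay Credit: +73 days → 28 October 1994.
Expiry of referenced patent QN-905622:
  Base: filing + 15 years → 9 March 1993.
  Processing Delay Credit: +697 days → 4 February 1995.
Terminal disclaimer: QN-77261 expires on the earlier of 28 October 1994 and 4 February 1995.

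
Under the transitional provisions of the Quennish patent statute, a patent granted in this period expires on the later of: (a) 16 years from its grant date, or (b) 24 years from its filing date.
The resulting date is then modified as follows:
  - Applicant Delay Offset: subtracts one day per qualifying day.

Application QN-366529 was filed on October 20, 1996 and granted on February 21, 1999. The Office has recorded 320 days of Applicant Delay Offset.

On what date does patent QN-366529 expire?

(a) grant + 16 years → 21 February 2015.
(b) filing + 24 years → 20 October 2020.
Later of the two: 20 October 2020.
Applicant Delay Offset: −320 days → 5 December 2019.

December 5, 2019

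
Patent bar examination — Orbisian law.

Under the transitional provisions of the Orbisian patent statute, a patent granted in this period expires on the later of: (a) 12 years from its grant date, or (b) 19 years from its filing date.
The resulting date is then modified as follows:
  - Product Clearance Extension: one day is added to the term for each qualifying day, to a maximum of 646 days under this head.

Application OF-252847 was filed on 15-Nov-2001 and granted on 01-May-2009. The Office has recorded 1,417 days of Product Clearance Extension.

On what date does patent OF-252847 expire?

(a) grant + 12 years → 1 May 2021.
(b) filing + 19 years → 15 November 2020.
Later of the two: 1 May 2021.
Product Clearance Extension: 1417 days claimed exceeds the 646-day cap, so +646 days → 6 February 2023.

February 6, 2023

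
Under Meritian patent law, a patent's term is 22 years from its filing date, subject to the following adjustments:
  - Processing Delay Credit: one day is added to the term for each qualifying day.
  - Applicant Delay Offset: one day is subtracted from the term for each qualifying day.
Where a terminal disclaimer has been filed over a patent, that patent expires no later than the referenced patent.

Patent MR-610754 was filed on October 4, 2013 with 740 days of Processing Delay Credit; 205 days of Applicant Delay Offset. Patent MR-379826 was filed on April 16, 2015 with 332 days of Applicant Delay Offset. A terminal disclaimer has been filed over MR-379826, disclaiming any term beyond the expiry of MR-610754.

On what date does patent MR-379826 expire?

May 19, 2036

Natural term of MR-379826:
  Base: filing + 22 years → 16 April 2037.
  Applicant Delay Offset: −332 days → 19 May 2036.
Expiry of referenced patent MR-610754:
  Base: filing + 22 years → 4 October 2035.
  Processing Delay Credit: +740 days → 13 October 2037.
  Applicant Delay Offset: −205 days → 22 March 2037.
Terminal disclaimer: MR-379826 expires on the earlier of 19 May 2036 and 22 March 2037.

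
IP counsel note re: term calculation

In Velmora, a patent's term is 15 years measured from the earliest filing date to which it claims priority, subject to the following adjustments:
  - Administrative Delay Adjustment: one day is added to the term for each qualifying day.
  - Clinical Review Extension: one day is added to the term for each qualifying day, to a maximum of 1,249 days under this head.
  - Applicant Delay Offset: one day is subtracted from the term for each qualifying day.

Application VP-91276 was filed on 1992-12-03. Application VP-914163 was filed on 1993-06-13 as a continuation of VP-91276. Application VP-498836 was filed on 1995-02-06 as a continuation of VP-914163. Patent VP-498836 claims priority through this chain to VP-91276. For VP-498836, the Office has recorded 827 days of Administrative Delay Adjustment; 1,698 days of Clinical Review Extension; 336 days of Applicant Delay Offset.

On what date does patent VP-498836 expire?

2012-09-07

Earliest priority filing: 3 December 1992.
Base term: 3 December 1992 + 15 years → 3 December 2007.
Administrative Delay Adjustment: +827 days → 9 March 2010.
Clinical Review Extension: 1698 days claimed exceeds the 1249-day cap, so +1249 days → 9 August 2013.
Applicant Delay Offset: −336 days → 7 September 2012.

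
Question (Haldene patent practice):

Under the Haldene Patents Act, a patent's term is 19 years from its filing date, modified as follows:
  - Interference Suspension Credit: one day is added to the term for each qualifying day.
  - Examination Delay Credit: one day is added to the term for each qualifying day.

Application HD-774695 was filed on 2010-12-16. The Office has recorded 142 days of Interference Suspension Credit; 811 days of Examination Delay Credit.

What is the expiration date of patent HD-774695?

July 26, 2032

Base term: filing date + 19 years → 16 December 2029.
Interference Suspension Credit: +142 days → 7 May 2030.
Examination Delay Credit: +811 days → 26 July 2032.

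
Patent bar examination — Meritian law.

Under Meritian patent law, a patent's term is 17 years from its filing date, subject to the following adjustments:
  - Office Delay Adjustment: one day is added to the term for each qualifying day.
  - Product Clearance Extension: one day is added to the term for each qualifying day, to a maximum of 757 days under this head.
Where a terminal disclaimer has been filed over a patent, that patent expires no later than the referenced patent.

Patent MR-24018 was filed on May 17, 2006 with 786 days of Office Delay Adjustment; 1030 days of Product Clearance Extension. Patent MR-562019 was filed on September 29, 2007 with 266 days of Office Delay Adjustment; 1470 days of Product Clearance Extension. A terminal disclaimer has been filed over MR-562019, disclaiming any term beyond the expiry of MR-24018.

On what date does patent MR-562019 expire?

2027-07-19

Natural term of MR-562019:
  Base: filing + 17 years → 29 September 2024.
  Office Delay Adjustment: +266 days → 22 June 2025.
  Product Clearance Extension: 1470 days claimed exceeds the 757-day cap, so +757 days → 19 July 2027.
Expiry of referenced patent MR-24018:
  Base: filing + 17 years → 17 May 2023.
  Office Delay Adjustment: +786 days → 11 July 2025.
  Product Clearance Extension: 1030 days claimed exceeds the 757-day cap, so +757 days → 7 August 2027.
Terminal disclaimer: MR-562019 expires on the earlier of 19 July 2027 and 7 August 2027.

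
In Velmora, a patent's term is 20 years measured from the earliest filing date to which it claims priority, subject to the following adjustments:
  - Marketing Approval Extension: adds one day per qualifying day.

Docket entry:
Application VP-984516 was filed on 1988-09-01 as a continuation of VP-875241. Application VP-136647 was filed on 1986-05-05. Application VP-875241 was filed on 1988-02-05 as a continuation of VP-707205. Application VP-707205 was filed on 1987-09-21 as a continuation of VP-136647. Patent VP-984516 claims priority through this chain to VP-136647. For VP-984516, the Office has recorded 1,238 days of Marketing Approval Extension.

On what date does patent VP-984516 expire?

Earliest priority filing: 5 May 1986.
Base term: 5 May 1986 + 20 years → 5 May 2006.
Marketing Approval Extension: +1238 days → 24 September 2009.

2009-09-24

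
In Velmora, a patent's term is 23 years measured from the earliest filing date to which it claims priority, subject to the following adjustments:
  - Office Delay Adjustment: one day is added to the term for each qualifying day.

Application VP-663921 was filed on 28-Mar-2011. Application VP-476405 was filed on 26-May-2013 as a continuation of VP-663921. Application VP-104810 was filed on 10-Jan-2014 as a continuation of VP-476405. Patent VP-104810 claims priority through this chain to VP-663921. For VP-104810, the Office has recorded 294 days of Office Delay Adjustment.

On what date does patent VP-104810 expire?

January 16, 2035

Earliest priority filing: 28 March 2011.
Base term: 28 March 2011 + 23 years → 28 March 2034.
Office Delay Adjustment: +294 days → 16 January 2035.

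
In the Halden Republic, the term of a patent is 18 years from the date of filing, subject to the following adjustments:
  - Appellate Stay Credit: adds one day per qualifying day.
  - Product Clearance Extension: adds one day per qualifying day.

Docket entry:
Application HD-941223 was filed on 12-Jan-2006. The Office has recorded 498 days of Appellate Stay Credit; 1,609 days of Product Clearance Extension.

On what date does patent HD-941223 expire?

2029-10-19

Base term: filing date + 18 years → 12 January 2024.
Appellate Stay Credit: +498 days → 24 May 2025.
Product Clearance Extension: +1609 days → 19 October 2029.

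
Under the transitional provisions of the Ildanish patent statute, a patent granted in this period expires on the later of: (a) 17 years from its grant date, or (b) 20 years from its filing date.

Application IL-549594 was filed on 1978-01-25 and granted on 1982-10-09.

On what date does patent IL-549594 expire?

October 9, 1999

(a) grant + 17 years → 9 October 1999.
(b) filing + 20 years → 25 January 1998.
Later of the two: 9 October 1999.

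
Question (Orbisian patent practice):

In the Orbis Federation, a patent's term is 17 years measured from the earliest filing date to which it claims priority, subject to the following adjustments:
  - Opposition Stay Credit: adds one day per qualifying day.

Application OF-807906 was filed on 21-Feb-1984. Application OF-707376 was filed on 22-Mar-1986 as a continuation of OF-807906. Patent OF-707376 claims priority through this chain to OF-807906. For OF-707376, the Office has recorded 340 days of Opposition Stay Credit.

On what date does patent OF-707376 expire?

Earliest priority filing: 21 February 1984.
Base term: 21 February 1984 + 17 years → 21 February 2001.
Opposition Stay Credit: +340 days → 27 January 2002.

January 27, 2002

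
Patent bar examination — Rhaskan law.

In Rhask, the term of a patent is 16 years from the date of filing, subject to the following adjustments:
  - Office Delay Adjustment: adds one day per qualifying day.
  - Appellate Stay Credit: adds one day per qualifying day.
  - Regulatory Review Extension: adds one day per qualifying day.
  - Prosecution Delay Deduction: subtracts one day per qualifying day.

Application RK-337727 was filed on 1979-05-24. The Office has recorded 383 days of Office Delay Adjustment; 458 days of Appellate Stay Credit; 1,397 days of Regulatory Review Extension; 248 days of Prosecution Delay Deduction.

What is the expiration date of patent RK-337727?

Base term: filing date + 16 years → 24 May 1995.
Office Delay Adjustment: +383 days → 10 June 1996.
Appellate Stay Credit: +458 days → 11 September 1997.
Regulatory Review Extension: +1397 days → 9 July 2001.
Prosecution Delay Deduction: −248 days → 3 November 2000.

November 3, 2000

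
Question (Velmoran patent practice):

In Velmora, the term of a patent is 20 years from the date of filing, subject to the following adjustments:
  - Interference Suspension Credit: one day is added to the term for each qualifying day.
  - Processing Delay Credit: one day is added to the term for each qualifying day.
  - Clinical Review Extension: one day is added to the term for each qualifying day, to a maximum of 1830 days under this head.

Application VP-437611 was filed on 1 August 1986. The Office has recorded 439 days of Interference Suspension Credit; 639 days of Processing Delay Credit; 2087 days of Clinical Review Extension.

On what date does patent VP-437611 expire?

July 18, 2014

Base term: filing date + 20 years → 1 August 2006.
Interference Suspension Credit: +439 days → 14 October 2007.
Processing Delay Credit: +639 days → 14 July 2009.
Clinical Review Extension: 2087 days claimed exceeds the 1830-day cap, so +1830 days → 18 July 2014.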